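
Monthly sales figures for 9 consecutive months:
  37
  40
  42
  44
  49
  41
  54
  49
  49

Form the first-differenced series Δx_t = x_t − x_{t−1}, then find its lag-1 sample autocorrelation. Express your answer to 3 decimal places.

First differences Δx: 3, 2, 2, 5, -8, 13, -5, 0
Mean of differences = 1.5000
Numerator Σ(Δx_t−Δx̄)(Δx_{t+1}−Δx̄) = -204.7500
Denominator Σ(Δx_t−Δx̄)² = 282.0000
r_1(Δx) = -204.7500 / 282.0000 = -0.726

-0.726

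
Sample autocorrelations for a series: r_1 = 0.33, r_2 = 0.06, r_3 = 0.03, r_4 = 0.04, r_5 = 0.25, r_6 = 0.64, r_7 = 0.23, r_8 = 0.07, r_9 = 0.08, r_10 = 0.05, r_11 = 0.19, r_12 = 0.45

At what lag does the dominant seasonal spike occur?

The largest autocorrelation is r_6 = 0.64, with a weaker echo at lag 12 (0.45); the remaining lags stay at or below 0.33. The elevated value at lag 1 (0.33), dropping to 0.06 at lag 2, reflects decaying short-term dependence rather than seasonality.
The dominant spike at lag 6 indicates a seasonal period of 6.

6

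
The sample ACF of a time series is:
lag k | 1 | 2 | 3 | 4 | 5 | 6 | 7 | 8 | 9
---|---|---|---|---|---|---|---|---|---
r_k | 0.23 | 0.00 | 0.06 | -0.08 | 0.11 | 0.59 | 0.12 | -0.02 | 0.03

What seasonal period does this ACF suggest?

6

The largest autocorrelation is r_6 = 0.59; the remaining lags stay at or below 0.23. The elevated value at lag 1 (0.23), dropping to 0.00 at lag 2, reflects decaying short-term dependence rather than seasonality.
The dominant spike at lag 6 indicates a seasonal period of 6.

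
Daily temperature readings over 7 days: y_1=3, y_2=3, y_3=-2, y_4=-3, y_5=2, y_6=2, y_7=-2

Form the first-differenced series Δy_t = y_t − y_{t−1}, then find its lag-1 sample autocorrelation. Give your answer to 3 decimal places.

First differences Δy: 0, -5, -1, 5, 0, -4
Mean of differences = -0.8333
Numerator Σ(Δy_t−Δȳ)(Δy_{t+1}−Δȳ) = -1.5278
Denominator Σ(Δy_t−Δȳ)² = 62.8333
r_1(Δy) = -1.5278 / 62.8333 = -0.024

-0.024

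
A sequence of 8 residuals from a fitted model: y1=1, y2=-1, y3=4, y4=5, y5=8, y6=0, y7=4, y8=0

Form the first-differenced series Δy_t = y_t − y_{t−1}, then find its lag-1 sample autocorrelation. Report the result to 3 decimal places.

-0.544

First differences Δy: -2, 5, 1, 3, -8, 4, -4
Mean of differences = -0.1429
Numerator Σ(Δy_t−Δȳ)(Δy_{t+1}−Δȳ) = -73.3061
Denominator Σ(Δy_t−Δȳ)² = 134.8571
r_1(Δy) = -73.3061 / 134.8571 = -0.544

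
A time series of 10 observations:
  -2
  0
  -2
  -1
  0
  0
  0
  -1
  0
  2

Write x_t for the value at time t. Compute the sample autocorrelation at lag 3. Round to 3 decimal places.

Mean x̄ = (-2 + 0 − 2 − 1 + 0 + 0 + 0 − 1 + 0 + 2)/10 = -0.4000
Numerator Σ_{t=1}^{7}(x_t−x̄)(x_{t+3}−x̄) = 1.1200
Denominator Σ(x_t−x̄)² = 12.4000
r_3 = 1.1200 / 12.4000 = 0.090

0.090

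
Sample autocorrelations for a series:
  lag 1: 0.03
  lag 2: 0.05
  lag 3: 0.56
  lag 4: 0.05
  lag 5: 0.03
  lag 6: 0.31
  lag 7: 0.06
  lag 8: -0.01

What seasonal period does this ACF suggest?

The largest autocorrelation is r_3 = 0.56, with a weaker echo at lag 6 (0.31); the remaining lags stay at or below 0.06.
The dominant spike at lag 3 indicates a seasonal period of 3.

3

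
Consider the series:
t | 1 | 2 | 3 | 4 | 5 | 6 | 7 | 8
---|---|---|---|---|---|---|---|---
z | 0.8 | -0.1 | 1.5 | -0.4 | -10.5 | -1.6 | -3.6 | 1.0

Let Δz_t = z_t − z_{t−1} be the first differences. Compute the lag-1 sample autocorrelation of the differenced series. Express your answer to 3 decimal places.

First differences Δz: -0.9, 1.6, -1.9, -10.1, 8.9, -2.0, 4.6
Mean of differences = 0.0286
Numerator Σ(Δz_t−Δz̄)(Δz_{t+1}−Δz̄) = -102.0808
Denominator Σ(Δz_t−Δz̄)² = 213.3543
r_1(Δz) = -102.0808 / 213.3543 = -0.478

-0.478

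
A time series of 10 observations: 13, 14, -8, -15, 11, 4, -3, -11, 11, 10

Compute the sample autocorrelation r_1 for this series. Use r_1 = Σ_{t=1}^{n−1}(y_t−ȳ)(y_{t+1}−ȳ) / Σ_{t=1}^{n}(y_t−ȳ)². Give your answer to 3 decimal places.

Mean ȳ = (13 + 14 − 8 − 15 + 11 + 4 − 3 − 11 + 11 + 10)/10 = 2.6000
Numerator Σ_{t=1}^{9}(y_t−ȳ)(y_{t+1}−ȳ) = 64.4400
Denominator Σ(y_t−ȳ)² = 1074.4000
r_1 = 64.4400 / 1074.4000 = 0.060

0.060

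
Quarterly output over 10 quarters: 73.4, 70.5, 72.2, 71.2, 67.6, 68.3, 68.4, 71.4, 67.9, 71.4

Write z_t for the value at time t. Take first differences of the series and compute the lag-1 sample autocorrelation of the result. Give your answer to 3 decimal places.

First differences Δz: -2.9, 1.7, -1.0, -3.6, 0.7, 0.1, 3.0, -3.5, 3.5
Mean of differences = -0.2222
Numerator Σ(Δz_t−Δz̄)(Δz_{t+1}−Δz̄) = -28.5572
Denominator Σ(Δz_t−Δz̄)² = 58.8156
r_1(Δz) = -28.5572 / 58.8156 = -0.486

-0.486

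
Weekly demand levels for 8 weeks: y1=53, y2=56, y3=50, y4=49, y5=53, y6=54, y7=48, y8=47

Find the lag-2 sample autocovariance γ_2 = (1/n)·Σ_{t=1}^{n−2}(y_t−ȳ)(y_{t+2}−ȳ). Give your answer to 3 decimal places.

Mean ȳ = (53 + 56 + 50 + 49 + 53 + 54 + 48 + 47)/8 = 51.2500
Σ_{t=1}^{6}(y_t−ȳ)(y_{t+2}−ȳ) = -38.6250
γ_2 = -38.6250 / 8 = -4.828

-4.828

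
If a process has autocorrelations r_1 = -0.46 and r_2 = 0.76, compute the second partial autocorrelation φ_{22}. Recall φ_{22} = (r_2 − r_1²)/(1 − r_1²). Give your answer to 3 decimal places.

0.696

φ_{22} = (r_2 − r_1²) / (1 − r_1²)
r_1² = (-0.46)² = 0.2116
Numerator = 0.76 − 0.2116 = 0.5484; denominator = 1 − 0.2116 = 0.7884
φ_{22} = 0.5484 / 0.7884 = 0.696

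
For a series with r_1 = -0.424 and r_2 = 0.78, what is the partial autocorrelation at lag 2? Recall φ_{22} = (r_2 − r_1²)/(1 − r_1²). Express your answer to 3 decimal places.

φ_{22} = (r_2 − r_1²) / (1 − r_1²)
r_1² = (-0.424)² = 0.179776
Numerator = 0.78 − 0.1798 = 0.6002; denominator = 1 − 0.1798 = 0.8202
φ_{22} = 0.6002 / 0.8202 = 0.732

0.732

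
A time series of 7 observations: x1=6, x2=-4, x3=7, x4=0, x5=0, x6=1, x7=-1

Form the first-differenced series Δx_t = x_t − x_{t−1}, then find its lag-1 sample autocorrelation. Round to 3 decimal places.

First differences Δx: -10, 11, -7, 0, 1, -2
Mean of differences = -1.1667
Numerator Σ(Δx_t−Δx̄)(Δx_{t+1}−Δx̄) = -184.5278
Denominator Σ(Δx_t−Δx̄)² = 266.8333
r_1(Δx) = -184.5278 / 266.8333 = -0.692

-0.692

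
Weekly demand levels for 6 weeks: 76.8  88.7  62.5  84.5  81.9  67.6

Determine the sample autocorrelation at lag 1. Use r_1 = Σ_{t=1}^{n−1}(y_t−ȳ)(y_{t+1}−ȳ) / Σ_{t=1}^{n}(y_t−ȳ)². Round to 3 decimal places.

Mean ȳ = (76.8 + 88.7 + 62.5 + 84.5 + 81.9 + 67.6)/6 = 77.0000
Numerator Σ_{t=1}^{5}(y_t−ȳ)(y_{t+1}−ȳ) = -290.0500
Denominator Σ(y_t−ȳ)² = 515.8000
r_1 = -290.0500 / 515.8000 = -0.562

-0.562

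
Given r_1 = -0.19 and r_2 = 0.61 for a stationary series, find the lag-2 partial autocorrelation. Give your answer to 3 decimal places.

0.595

φ_{22} = (r_2 − r_1²) / (1 − r_1²)
r_1² = (-0.19)² = 0.0361
Numerator = 0.61 − 0.0361 = 0.5739; denominator = 1 − 0.0361 = 0.9639
φ_{22} = 0.5739 / 0.9639 = 0.595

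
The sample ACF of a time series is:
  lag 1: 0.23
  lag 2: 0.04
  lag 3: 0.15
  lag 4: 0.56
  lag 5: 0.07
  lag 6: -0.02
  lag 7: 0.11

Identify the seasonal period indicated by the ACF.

4

The largest autocorrelation is r_4 = 0.56; the remaining lags stay at or below 0.23. The elevated value at lag 1 (0.23), dropping to 0.04 at lag 2, reflects decaying short-term dependence rather than seasonality.
The dominant spike at lag 4 indicates a seasonal period of 4.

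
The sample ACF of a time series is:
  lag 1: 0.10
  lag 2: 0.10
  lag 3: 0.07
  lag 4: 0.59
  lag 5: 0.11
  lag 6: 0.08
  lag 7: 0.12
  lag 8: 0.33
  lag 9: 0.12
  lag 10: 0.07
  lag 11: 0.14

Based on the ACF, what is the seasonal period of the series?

The largest autocorrelation is r_4 = 0.59, with a weaker echo at lag 8 (0.33); the remaining lags stay at or below 0.14.
The dominant spike at lag 4 indicates a seasonal period of 4.

4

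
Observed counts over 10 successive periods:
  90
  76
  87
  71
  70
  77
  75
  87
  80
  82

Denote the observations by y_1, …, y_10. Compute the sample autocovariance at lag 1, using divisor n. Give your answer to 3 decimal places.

-3.975

Mean ȳ = (90 + 76 + 87 + 71 + 70 + 77 + 75 + 87 + 80 + 82)/10 = 79.5000
Σ_{t=1}^{9}(y_t−ȳ)(y_{t+1}−ȳ) = -39.7500
γ_1 = -39.7500 / 10 = -3.975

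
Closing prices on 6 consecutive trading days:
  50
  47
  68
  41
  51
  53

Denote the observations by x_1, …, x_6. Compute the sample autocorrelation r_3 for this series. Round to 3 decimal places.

0.105

Mean x̄ = (50 + 47 + 68 + 41 + 51 + 53)/6 = 51.6667
Σ(x_t−x̄)(x_{t+3}−x̄) = (17.7778) + (3.1111) + (21.7778) = 42.6667
Denominator Σ(x_t−x̄)² = 407.3333
r_3 = 42.6667 / 407.3333 = 0.105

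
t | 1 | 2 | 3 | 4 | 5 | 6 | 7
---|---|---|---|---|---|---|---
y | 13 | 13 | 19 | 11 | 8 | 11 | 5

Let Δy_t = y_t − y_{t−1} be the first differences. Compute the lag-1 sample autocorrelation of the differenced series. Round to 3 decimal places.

-0.387

First differences Δy: 0, 6, -8, -3, 3, -6
Mean of differences = -1.3333
Numerator Σ(Δy_t−Δȳ)(Δy_{t+1}−Δȳ) = -55.4444
Denominator Σ(Δy_t−Δȳ)² = 143.3333
r_1(Δy) = -55.4444 / 143.3333 = -0.387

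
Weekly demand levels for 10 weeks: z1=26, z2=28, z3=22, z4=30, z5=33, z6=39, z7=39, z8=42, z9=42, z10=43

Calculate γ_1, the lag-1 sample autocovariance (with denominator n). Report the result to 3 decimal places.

36.664

Mean z̄ = (26 + 28 + 22 + 30 + 33 + 39 + 39 + 42 + 42 + 43)/10 = 34.4000
Σ_{t=1}^{9}(z_t−z̄)(z_{t+1}−z̄) = 366.6400
γ_1 = 366.6400 / 10 = 36.664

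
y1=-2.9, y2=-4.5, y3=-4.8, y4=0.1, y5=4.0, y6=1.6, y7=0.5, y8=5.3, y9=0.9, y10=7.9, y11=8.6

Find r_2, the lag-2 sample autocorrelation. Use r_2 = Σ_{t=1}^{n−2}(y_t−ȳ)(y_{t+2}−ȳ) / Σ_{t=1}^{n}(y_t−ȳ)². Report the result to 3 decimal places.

0.184

Mean ȳ = (-2.9 − 4.5 − 4.8 + 0.1 + 4.0 + 1.6 + 0.5 + 5.3 + 0.9 + 7.9 + 8.6)/11 = 1.5182
Numerator Σ_{t=1}^{9}(y_t−ȳ)(y_{t+2}−ȳ) = 38.8221
Denominator Σ(y_t−ȳ)² = 210.4364
r_2 = 38.8221 / 210.4364 = 0.184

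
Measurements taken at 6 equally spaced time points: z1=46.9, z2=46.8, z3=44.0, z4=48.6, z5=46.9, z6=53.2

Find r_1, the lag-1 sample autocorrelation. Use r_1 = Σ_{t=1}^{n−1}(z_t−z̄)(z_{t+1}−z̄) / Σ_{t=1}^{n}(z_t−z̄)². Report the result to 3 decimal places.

-0.091

Mean z̄ = (46.9 + 46.8 + 44.0 + 48.6 + 46.9 + 53.2)/6 = 47.7333
Deviations from mean: -0.8333, -0.9333, -3.7333, 0.8667, -0.8333, 5.4667
Numerator Σ_{t=1}^{5}(z_t−z̄)(z_{t+1}−z̄) = -4.2511
Denominator Σ(z_t−z̄)² = 46.8333
r_1 = -4.2511 / 46.8333 = -0.091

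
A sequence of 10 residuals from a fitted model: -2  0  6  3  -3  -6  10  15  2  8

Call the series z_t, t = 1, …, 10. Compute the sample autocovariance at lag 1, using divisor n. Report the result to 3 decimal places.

Mean z̄ = (-2 + 0 + 6 + 3 − 3 − 6 + 10 + 15 + 2 + 8)/10 = 3.3000
Σ_{t=1}^{9}(z_t−z̄)(z_{t+1}−z̄) = 63.0100
γ_1 = 63.0100 / 10 = 6.301

6.301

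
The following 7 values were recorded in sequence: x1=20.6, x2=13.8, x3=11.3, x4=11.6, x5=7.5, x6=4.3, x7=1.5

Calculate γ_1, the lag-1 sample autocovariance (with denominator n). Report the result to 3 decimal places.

15.160

Mean x̄ = (20.6 + 13.8 + 11.3 + 11.6 + 7.5 + 4.3 + 1.5)/7 = 10.0857
Deviations: 10.5143, 3.7143, 1.2143, 1.5143, -2.5857, -5.7857, -8.5857
Σ_{t=1}^{6}(x_t−x̄)(x_{t+1}−x̄) = 106.1212
γ_1 = 106.1212 / 7 = 15.160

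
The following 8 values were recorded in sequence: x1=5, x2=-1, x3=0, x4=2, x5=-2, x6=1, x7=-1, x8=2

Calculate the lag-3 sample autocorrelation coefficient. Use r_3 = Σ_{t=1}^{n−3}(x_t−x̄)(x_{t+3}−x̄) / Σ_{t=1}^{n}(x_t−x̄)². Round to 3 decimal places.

0.121

Mean x̄ = (5 − 1 + 0 + 2 − 2 + 1 − 1 + 2)/8 = 0.7500
Numerator Σ_{t=1}^{5}(x_t−x̄)(x_{t+3}−x̄) = 4.3125
Denominator Σ(x_t−x̄)² = 35.5000
r_3 = 4.3125 / 35.5000 = 0.121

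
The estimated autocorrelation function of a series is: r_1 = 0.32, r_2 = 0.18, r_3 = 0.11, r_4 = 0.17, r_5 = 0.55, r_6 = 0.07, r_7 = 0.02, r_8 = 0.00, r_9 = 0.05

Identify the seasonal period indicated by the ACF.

The largest autocorrelation is r_5 = 0.55; the remaining lags stay at or below 0.32. The elevated value at lag 1 (0.32), dropping to 0.18 at lag 2, reflects decaying short-term dependence rather than seasonality.
The dominant spike at lag 5 indicates a seasonal period of 5.

5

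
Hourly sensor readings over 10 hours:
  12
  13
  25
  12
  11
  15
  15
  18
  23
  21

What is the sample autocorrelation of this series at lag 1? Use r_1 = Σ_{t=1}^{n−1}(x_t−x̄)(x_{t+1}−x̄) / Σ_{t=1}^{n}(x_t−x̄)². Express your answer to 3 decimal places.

Mean x̄ = (12 + 13 + 25 + 12 + 11 + 15 + 15 + 18 + 23 + 21)/10 = 16.5000
Numerator Σ_{t=1}^{9}(x_t−x̄)(x_{t+1}−x̄) = 19.7500
Denominator Σ(x_t−x̄)² = 224.5000
r_1 = 19.7500 / 224.5000 = 0.088

0.088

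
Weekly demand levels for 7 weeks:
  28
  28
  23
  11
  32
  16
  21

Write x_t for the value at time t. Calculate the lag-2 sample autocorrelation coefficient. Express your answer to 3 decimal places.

0.015

Mean x̄ = (28 + 28 + 23 + 11 + 32 + 16 + 21)/7 = 22.7143
Deviations from mean: 5.2857, 5.2857, 0.2857, -11.7143, 9.2857, -6.7143, -1.7143
Σ(x_t−x̄)(x_{t+2}−x̄) = (1.5102) + (-61.9184) + (2.6531) + (78.6531) + (-15.9184) = 4.9796
Denominator Σ(x_t−x̄)² = 327.4286
r_2 = 4.9796 / 327.4286 = 0.015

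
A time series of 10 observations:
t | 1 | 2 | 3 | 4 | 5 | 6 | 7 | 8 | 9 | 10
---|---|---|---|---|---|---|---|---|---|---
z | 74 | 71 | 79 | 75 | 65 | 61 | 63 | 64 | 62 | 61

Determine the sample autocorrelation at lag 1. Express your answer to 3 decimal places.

0.622

Mean z̄ = (74 + 71 + 79 + 75 + 65 + 61 + 63 + 64 + 62 + 61)/10 = 67.5000
Numerator Σ_{t=1}^{9}(z_t−z̄)(z_{t+1}−z̄) = 246.7500
Denominator Σ(z_t−z̄)² = 396.5000
r_1 = 246.7500 / 396.5000 = 0.622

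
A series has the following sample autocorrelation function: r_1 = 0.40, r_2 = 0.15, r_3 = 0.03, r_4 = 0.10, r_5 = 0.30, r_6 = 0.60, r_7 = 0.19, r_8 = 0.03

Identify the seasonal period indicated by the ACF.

The largest autocorrelation is r_6 = 0.60; the remaining lags stay at or below 0.40. The elevated value at lag 1 (0.40), dropping to 0.15 at lag 2, reflects decaying short-term dependence rather than seasonality.
The dominant spike at lag 6 indicates a seasonal period of 6.

6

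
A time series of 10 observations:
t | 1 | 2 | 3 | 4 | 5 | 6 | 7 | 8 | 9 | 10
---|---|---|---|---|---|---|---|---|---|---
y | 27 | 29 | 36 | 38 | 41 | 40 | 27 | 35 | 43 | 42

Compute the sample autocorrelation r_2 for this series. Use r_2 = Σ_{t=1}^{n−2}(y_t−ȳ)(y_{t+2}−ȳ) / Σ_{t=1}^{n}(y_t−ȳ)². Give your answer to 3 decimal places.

-0.363

Mean ȳ = (27 + 29 + 36 + 38 + 41 + 40 + 27 + 35 + 43 + 42)/10 = 35.8000
Numerator Σ_{t=1}^{8}(y_t−ȳ)(y_{t+2}−ȳ) = -123.8800
Denominator Σ(y_t−ȳ)² = 341.6000
r_2 = -123.8800 / 341.6000 = -0.363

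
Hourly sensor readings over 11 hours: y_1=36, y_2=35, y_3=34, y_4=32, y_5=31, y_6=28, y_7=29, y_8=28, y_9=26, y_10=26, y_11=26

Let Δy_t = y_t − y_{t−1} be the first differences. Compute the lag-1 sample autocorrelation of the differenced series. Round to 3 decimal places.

First differences Δy: -1, -1, -2, -1, -3, 1, -1, -2, 0, 0
Mean of differences = -1.0000
Numerator Σ(Δy_t−Δȳ)(Δy_{t+1}−Δȳ) = -4.0000
Denominator Σ(Δy_t−Δȳ)² = 12.0000
r_1(Δy) = -4.0000 / 12.0000 = -0.333

-0.333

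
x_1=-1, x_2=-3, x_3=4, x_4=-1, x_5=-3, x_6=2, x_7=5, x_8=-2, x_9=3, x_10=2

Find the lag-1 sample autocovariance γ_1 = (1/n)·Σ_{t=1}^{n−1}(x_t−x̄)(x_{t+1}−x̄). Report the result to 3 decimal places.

-1.936

Mean x̄ = (-1 − 3 + 4 − 1 − 3 + 2 + 5 − 2 + 3 + 2)/10 = 0.6000
Σ_{t=1}^{9}(x_t−x̄)(x_{t+1}−x̄) = -19.3600
γ_1 = -19.3600 / 10 = -1.936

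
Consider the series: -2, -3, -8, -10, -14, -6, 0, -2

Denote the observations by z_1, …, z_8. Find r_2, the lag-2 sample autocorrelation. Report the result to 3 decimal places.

-0.294

Mean z̄ = (-2 − 3 − 8 − 10 − 14 − 6 + 0 − 2)/8 = -5.6250
Deviations from mean: 3.6250, 2.6250, -2.3750, -4.3750, -8.3750, -0.3750, 5.6250, 3.6250
Σ(z_t−z̄)(z_{t+2}−z̄) = (-8.6094) + (-11.4844) + (19.8906) + (1.6406) + (-47.1094) + (-1.3594) = -47.0313
Denominator Σ(z_t−z̄)² = 159.8750
r_2 = -47.0313 / 159.8750 = -0.294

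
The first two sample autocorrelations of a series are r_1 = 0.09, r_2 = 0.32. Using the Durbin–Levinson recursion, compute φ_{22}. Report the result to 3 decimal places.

φ_{22} = (r_2 − r_1²) / (1 − r_1²)
r_1² = (0.09)² = 0.0081
Numerator = 0.32 − 0.0081 = 0.3119; denominator = 1 − 0.0081 = 0.9919
φ_{22} = 0.3119 / 0.9919 = 0.314

0.314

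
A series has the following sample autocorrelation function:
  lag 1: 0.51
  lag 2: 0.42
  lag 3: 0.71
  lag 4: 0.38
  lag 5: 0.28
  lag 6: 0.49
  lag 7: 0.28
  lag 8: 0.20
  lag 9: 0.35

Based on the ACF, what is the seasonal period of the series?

3

The largest autocorrelation is r_3 = 0.71; the remaining lags stay at or below 0.51. The elevated value at lag 1 (0.51), dropping to 0.42 at lag 2, reflects decaying short-term dependence rather than seasonality.
The dominant spike at lag 3 indicates a seasonal period of 3.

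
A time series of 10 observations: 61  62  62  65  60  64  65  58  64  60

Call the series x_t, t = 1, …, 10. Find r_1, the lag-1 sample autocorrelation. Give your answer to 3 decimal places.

Mean x̄ = (61 + 62 + 62 + 65 + 60 + 64 + 65 + 58 + 64 + 60)/10 = 62.1000
Numerator Σ_{t=1}^{9}(x_t−x̄)(x_{t+1}−x̄) = -28.4100
Denominator Σ(x_t−x̄)² = 50.9000
r_1 = -28.4100 / 50.9000 = -0.558

-0.558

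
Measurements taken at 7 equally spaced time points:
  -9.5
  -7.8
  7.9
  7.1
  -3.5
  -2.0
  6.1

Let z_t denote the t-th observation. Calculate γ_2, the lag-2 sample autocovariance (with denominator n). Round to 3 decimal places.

Mean z̄ = (-9.5 − 7.8 + 7.9 + 7.1 − 3.5 − 2.0 + 6.1)/7 = -0.2429
Deviations: -9.2571, -7.5571, 8.1429, 7.3429, -3.2571, -1.7571, 6.3429
Σ_{t=1}^{5}(z_t−z̄)(z_{t+2}−z̄) = -190.9551
γ_2 = -190.9551 / 7 = -27.279

-27.279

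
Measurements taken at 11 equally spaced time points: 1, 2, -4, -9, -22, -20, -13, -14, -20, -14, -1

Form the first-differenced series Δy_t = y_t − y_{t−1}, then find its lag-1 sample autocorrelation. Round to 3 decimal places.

0.218

First differences Δy: 1, -6, -5, -13, 2, 7, -1, -6, 6, 13
Mean of differences = -0.2000
Numerator Σ(Δy_t−Δȳ)(Δy_{t+1}−Δȳ) = 114.7600
Denominator Σ(Δy_t−Δȳ)² = 525.6000
r_1(Δy) = 114.7600 / 525.6000 = 0.218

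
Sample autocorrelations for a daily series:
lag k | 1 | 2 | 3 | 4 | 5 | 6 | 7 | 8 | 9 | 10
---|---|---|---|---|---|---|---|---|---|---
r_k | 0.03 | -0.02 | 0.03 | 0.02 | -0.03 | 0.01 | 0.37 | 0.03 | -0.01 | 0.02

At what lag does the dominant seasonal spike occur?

The largest autocorrelation is r_7 = 0.37; the remaining lags stay at or below 0.03.
The dominant spike at lag 7 indicates a seasonal period of 7.

7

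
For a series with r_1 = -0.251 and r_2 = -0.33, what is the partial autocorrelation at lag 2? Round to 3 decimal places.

-0.419

φ_{22} = (r_2 − r_1²) / (1 − r_1²)
r_1² = (-0.251)² = 0.063001
Numerator = -0.33 − 0.0630 = -0.3930; denominator = 1 − 0.0630 = 0.9370
φ_{22} = -0.3930 / 0.9370 = -0.419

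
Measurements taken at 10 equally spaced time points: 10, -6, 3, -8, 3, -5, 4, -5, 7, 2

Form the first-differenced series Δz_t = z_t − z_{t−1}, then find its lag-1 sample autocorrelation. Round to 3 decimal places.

-0.788

First differences Δz: -16, 9, -11, 11, -8, 9, -9, 12, -5
Mean of differences = -0.8889
Numerator Σ(Δz_t−Δz̄)(Δz_{t+1}−Δz̄) = -762.2346
Denominator Σ(Δz_t−Δz̄)² = 966.8889
r_1(Δz) = -762.2346 / 966.8889 = -0.788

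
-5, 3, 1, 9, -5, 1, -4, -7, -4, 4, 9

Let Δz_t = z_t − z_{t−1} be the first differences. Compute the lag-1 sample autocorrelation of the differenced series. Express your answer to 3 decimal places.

-0.402

First differences Δz: 8, -2, 8, -14, 6, -5, -3, 3, 8, 5
Mean of differences = 1.4000
Numerator Σ(Δz_t−Δz̄)(Δz_{t+1}−Δz̄) = -191.3600
Denominator Σ(Δz_t−Δz̄)² = 476.4000
r_1(Δz) = -191.3600 / 476.4000 = -0.402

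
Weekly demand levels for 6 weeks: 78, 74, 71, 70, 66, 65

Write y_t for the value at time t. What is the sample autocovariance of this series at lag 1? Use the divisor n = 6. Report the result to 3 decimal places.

Mean ȳ = (78 + 74 + 71 + 70 + 66 + 65)/6 = 70.6667
Deviations: 7.3333, 3.3333, 0.3333, -0.6667, -4.6667, -5.6667
Σ_{t=1}^{5}(y_t−ȳ)(y_{t+1}−ȳ) = 54.8889
γ_1 = 54.8889 / 6 = 9.148

9.148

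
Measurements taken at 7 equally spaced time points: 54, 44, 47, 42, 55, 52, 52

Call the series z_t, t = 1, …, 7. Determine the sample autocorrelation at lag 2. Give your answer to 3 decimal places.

Mean z̄ = (54 + 44 + 47 + 42 + 55 + 52 + 52)/7 = 49.4286
Σ(z_t−z̄)(z_{t+2}−z̄) = (-11.1020) + (40.3265) + (-13.5306) + (-19.1020) + (14.3265) = 10.9184
Denominator Σ(z_t−z̄)² = 155.7143
r_2 = 10.9184 / 155.7143 = 0.070

0.070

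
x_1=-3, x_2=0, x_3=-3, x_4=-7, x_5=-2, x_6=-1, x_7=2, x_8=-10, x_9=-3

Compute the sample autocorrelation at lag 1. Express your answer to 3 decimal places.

-0.260

Mean x̄ = (-3 + 0 − 3 − 7 − 2 − 1 + 2 − 10 − 3)/9 = -3.0000
Numerator Σ_{t=1}^{8}(x_t−x̄)(x_{t+1}−x̄) = -27.0000
Denominator Σ(x_t−x̄)² = 104.0000
r_1 = -27.0000 / 104.0000 = -0.260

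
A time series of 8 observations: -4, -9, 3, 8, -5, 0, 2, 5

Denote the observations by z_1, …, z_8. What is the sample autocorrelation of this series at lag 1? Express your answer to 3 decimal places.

0.013

Mean z̄ = (-4 − 9 + 3 + 8 − 5 + 0 + 2 + 5)/8 = 0.0000
Σ(z_t−z̄)(z_{t+1}−z̄) = (36.0000) + (-27.0000) + (24.0000) + (-40.0000) + (0.0000) + (0.0000) + (10.0000) = 3.0000
Denominator Σ(z_t−z̄)² = 224.0000
r_1 = 3.0000 / 224.0000 = 0.013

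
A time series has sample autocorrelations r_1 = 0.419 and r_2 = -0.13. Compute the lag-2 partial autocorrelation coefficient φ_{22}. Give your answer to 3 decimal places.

-0.371

φ_{22} = (r_2 − r_1²) / (1 − r_1²)
r_1² = (0.419)² = 0.175561
Numerator = -0.13 − 0.1756 = -0.3056; denominator = 1 − 0.1756 = 0.8244
φ_{22} = -0.3056 / 0.8244 = -0.371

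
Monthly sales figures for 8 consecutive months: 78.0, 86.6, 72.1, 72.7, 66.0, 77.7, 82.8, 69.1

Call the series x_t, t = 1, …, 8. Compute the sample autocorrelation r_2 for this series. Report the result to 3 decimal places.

Mean x̄ = (78.0 + 86.6 + 72.1 + 72.7 + 66.0 + 77.7 + 82.8 + 69.1)/8 = 75.6250
Deviations from mean: 2.3750, 10.9750, -3.5250, -2.9250, -9.6250, 2.0750, 7.1750, -6.5250
Σ(x_t−x̄)(x_{t+2}−x̄) = (-8.3719) + (-32.1019) + (33.9281) + (-6.0694) + (-69.0594) + (-13.5394) = -95.2138
Denominator Σ(x_t−x̄)² = 338.0750
r_2 = -95.2138 / 338.0750 = -0.282

-0.282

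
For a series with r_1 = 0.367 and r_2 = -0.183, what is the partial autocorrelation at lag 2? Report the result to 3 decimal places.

φ_{22} = (r_2 − r_1²) / (1 − r_1²)
r_1² = (0.367)² = 0.134689
Numerator = -0.183 − 0.1347 = -0.3177; denominator = 1 − 0.1347 = 0.8653
φ_{22} = -0.3177 / 0.8653 = -0.367

-0.367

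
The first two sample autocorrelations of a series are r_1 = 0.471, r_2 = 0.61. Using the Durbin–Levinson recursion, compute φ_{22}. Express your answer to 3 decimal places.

φ_{22} = (r_2 − r_1²) / (1 − r_1²)
r_1² = (0.471)² = 0.221841
Numerator = 0.61 − 0.2218 = 0.3882; denominator = 1 − 0.2218 = 0.7782
φ_{22} = 0.3882 / 0.7782 = 0.499

0.499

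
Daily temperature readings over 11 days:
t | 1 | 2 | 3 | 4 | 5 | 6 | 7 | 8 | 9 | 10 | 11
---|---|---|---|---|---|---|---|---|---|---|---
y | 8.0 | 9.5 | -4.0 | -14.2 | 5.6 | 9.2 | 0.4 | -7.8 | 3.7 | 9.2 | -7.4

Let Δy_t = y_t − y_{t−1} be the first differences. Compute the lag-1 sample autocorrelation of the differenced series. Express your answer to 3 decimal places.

First differences Δy: 1.5, -13.5, -10.2, 19.8, 3.6, -8.8, -8.2, 11.5, 5.5, -16.6
Mean of differences = -1.5400
Numerator Σ(Δy_t−Δȳ)(Δy_{t+1}−Δȳ) = -97.9336
Denominator Σ(Δy_t−Δȳ)² = 1252.5640
r_1(Δy) = -97.9336 / 1252.5640 = -0.078

-0.078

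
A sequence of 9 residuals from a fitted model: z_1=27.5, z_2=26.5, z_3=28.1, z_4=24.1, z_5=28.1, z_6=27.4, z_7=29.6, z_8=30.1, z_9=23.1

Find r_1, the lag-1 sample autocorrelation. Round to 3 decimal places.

-0.247

Mean z̄ = (27.5 + 26.5 + 28.1 + 24.1 + 28.1 + 27.4 + 29.6 + 30.1 + 23.1)/9 = 27.1667
Numerator Σ_{t=1}^{8}(z_t−z̄)(z_{t+1}−z̄) = -10.5744
Denominator Σ(z_t−z̄)² = 42.8200
r_1 = -10.5744 / 42.8200 = -0.247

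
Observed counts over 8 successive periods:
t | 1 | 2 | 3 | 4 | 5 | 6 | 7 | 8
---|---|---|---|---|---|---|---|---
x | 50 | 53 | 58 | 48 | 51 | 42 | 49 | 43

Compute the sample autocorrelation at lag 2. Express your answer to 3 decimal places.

0.379

Mean x̄ = (50 + 53 + 58 + 48 + 51 + 42 + 49 + 43)/8 = 49.2500
Deviations from mean: 0.7500, 3.7500, 8.7500, -1.2500, 1.7500, -7.2500, -0.2500, -6.2500
Σ(x_t−x̄)(x_{t+2}−x̄) = (6.5625) + (-4.6875) + (15.3125) + (9.0625) + (-0.4375) + (45.3125) = 71.1250
Denominator Σ(x_t−x̄)² = 187.5000
r_2 = 71.1250 / 187.5000 = 0.379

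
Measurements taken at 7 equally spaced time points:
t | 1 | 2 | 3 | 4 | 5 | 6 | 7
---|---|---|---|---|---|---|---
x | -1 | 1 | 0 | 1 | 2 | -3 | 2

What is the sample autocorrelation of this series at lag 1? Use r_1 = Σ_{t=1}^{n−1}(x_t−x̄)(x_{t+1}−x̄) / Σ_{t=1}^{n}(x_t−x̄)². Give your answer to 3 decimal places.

-0.585

Mean x̄ = (-1 + 1 + 0 + 1 + 2 − 3 + 2)/7 = 0.2857
Deviations from mean: -1.2857, 0.7143, -0.2857, 0.7143, 1.7143, -3.2857, 1.7143
Numerator Σ_{t=1}^{6}(x_t−x̄)(x_{t+1}−x̄) = -11.3673
Denominator Σ(x_t−x̄)² = 19.4286
r_1 = -11.3673 / 19.4286 = -0.585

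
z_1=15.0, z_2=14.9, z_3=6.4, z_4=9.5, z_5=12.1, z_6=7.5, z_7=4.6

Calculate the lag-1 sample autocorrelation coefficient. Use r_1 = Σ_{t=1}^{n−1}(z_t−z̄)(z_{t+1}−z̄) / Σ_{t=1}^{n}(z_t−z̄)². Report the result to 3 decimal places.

0.155

Mean z̄ = (15.0 + 14.9 + 6.4 + 9.5 + 12.1 + 7.5 + 4.6)/7 = 10.0000
Deviations from mean: 5.0000, 4.9000, -3.6000, -0.5000, 2.1000, -2.5000, -5.4000
Numerator Σ_{t=1}^{6}(z_t−z̄)(z_{t+1}−z̄) = 15.8600
Denominator Σ(z_t−z̄)² = 102.0400
r_1 = 15.8600 / 102.0400 = 0.155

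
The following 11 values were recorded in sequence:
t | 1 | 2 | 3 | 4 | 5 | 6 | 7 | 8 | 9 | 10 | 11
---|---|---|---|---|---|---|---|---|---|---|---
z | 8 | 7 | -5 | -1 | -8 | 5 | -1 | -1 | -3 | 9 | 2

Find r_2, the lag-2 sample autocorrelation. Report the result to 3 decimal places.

Mean z̄ = (8 + 7 − 5 − 1 − 8 + 5 − 1 − 1 − 3 + 9 + 2)/11 = 1.0909
Numerator Σ_{t=1}^{9}(z_t−z̄)(z_{t+2}−z̄) = -8.1074
Denominator Σ(z_t−z̄)² = 310.9091
r_2 = -8.1074 / 310.9091 = -0.026

-0.026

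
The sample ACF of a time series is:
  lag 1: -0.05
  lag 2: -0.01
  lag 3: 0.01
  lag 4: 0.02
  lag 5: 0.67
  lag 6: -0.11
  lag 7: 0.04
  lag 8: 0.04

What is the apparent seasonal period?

The largest autocorrelation is r_5 = 0.67; the remaining lags stay at or below 0.04.
The dominant spike at lag 5 indicates a seasonal period of 5.

5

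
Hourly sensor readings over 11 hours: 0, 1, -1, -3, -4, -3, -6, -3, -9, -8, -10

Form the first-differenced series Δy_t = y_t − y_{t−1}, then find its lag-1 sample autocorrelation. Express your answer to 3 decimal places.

-0.750

First differences Δy: 1, -2, -2, -1, 1, -3, 3, -6, 1, -2
Mean of differences = -1.0000
Numerator Σ(Δy_t−Δȳ)(Δy_{t+1}−Δȳ) = -45.0000
Denominator Σ(Δy_t−Δȳ)² = 60.0000
r_1(Δy) = -45.0000 / 60.0000 = -0.750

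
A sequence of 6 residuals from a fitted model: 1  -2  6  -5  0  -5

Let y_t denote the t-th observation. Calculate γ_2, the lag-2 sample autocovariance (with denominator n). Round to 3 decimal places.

Mean ȳ = (1 − 2 + 6 − 5 + 0 − 5)/6 = -0.8333
Σ_{t=1}^{4}(y_t−ȳ)(y_{t+2}−ȳ) = 40.4444
γ_2 = 40.4444 / 6 = 6.741

6.741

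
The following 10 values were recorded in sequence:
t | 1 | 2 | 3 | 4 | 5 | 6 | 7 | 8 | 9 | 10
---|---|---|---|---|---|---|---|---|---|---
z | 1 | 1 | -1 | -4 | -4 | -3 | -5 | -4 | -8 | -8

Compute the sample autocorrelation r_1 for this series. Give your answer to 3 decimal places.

0.583

Mean z̄ = (1 + 1 − 1 − 4 − 4 − 3 − 5 − 4 − 8 − 8)/10 = -3.5000
Numerator Σ_{t=1}^{9}(z_t−z̄)(z_{t+1}−z̄) = 52.7500
Denominator Σ(z_t−z̄)² = 90.5000
r_1 = 52.7500 / 90.5000 = 0.583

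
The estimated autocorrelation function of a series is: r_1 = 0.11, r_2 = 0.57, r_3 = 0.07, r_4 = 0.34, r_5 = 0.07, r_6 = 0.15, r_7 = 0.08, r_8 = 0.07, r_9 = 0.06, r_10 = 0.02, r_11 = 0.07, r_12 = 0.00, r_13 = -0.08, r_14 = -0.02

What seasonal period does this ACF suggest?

2

The largest autocorrelation is r_2 = 0.57, with weaker echoes at lags 4 (0.34) and 6 (0.15); the remaining lags stay at or below 0.11.
The dominant spike at lag 2 indicates a seasonal period of 2.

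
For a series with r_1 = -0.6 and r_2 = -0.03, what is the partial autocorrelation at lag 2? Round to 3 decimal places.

φ_{22} = (r_2 − r_1²) / (1 − r_1²)
r_1² = (-0.6)² = 0.36
Numerator = -0.03 − 0.3600 = -0.3900; denominator = 1 − 0.3600 = 0.6400
φ_{22} = -0.3900 / 0.6400 = -0.609

-0.609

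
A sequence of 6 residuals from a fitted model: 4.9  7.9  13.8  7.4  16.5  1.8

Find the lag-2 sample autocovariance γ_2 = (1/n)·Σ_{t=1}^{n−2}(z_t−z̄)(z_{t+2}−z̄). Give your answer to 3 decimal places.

5.058

Mean z̄ = (4.9 + 7.9 + 13.8 + 7.4 + 16.5 + 1.8)/6 = 8.7167
Deviations: -3.8167, -0.8167, 5.0833, -1.3167, 7.7833, -6.9167
Σ_{t=1}^{4}(z_t−z̄)(z_{t+2}−z̄) = 30.3461
γ_2 = 30.3461 / 6 = 5.058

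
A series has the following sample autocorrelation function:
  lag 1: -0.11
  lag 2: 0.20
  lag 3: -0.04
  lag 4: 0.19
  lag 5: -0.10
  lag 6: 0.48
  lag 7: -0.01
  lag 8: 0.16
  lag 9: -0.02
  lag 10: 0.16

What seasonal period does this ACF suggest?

6

The largest autocorrelation is r_6 = 0.48; the remaining lags stay at or below 0.20.
The dominant spike at lag 6 indicates a seasonal period of 6.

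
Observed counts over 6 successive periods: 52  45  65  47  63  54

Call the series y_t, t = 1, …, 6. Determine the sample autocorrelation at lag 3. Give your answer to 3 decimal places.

-0.201

Mean ȳ = (52 + 45 + 65 + 47 + 63 + 54)/6 = 54.3333
Deviations from mean: -2.3333, -9.3333, 10.6667, -7.3333, 8.6667, -0.3333
Σ(y_t−ȳ)(y_{t+3}−ȳ) = (17.1111) + (-80.8889) + (-3.5556) = -67.3333
Denominator Σ(y_t−ȳ)² = 335.3333
r_3 = -67.3333 / 335.3333 = -0.201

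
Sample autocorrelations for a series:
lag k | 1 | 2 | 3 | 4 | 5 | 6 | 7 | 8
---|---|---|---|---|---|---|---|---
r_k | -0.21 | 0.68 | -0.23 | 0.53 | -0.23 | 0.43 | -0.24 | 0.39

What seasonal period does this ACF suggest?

2

The largest autocorrelation is r_2 = 0.68, with weaker echoes at lags 4 (0.53), 6 (0.43) and 8 (0.39); the remaining lags stay at or below -0.21.
The dominant spike at lag 2 indicates a seasonal period of 2.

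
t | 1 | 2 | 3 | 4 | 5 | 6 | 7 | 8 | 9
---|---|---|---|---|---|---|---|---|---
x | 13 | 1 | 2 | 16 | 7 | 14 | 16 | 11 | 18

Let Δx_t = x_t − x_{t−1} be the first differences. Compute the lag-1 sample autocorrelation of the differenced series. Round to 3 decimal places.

First differences Δx: -12, 1, 14, -9, 7, 2, -5, 7
Mean of differences = 0.6250
Numerator Σ(Δx_t−Δx̄)(Δx_{t+1}−Δx̄) = -224.6406
Denominator Σ(Δx_t−Δx̄)² = 545.8750
r_1(Δx) = -224.6406 / 545.8750 = -0.412

-0.412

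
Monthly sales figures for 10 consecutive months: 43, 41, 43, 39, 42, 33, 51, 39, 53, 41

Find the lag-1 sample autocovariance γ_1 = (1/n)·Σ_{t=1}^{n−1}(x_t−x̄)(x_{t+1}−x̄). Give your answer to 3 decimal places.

-15.975

Mean x̄ = (43 + 41 + 43 + 39 + 42 + 33 + 51 + 39 + 53 + 41)/10 = 42.5000
Σ_{t=1}^{9}(x_t−x̄)(x_{t+1}−x̄) = -159.7500
γ_1 = -159.7500 / 10 = -15.975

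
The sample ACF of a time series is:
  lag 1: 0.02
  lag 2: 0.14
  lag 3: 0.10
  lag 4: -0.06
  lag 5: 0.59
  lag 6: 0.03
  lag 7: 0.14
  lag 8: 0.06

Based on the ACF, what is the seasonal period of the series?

5

The largest autocorrelation is r_5 = 0.59; the remaining lags stay at or below 0.14.
The dominant spike at lag 5 indicates a seasonal period of 5.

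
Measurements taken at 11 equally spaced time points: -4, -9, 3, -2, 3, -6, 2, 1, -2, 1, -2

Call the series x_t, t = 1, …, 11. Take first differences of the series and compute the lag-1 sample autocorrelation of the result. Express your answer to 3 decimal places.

First differences Δx: -5, 12, -5, 5, -9, 8, -1, -3, 3, -3
Mean of differences = 0.2000
Numerator Σ(Δx_t−Δx̄)(Δx_{t+1}−Δx̄) = -287.0400
Denominator Σ(Δx_t−Δx̄)² = 391.6000
r_1(Δx) = -287.0400 / 391.6000 = -0.733

-0.733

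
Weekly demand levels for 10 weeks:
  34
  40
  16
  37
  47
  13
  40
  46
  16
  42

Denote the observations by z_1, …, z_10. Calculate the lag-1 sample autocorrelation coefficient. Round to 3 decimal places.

Mean z̄ = (34 + 40 + 16 + 37 + 47 + 13 + 40 + 46 + 16 + 42)/10 = 33.1000
Numerator Σ_{t=1}^{9}(z_t−z̄)(z_{t+1}−z̄) = -826.1100
Denominator Σ(z_t−z̄)² = 1538.9000
r_1 = -826.1100 / 1538.9000 = -0.537

-0.537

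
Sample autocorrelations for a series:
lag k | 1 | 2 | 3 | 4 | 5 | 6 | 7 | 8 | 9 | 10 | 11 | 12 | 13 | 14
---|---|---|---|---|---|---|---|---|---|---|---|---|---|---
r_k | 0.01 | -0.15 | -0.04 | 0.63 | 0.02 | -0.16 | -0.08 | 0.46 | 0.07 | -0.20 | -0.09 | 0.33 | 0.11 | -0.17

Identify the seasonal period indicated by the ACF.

4

The largest autocorrelation is r_4 = 0.63, with weaker echoes at lags 8 (0.46) and 12 (0.33); the remaining lags stay at or below 0.11.
The dominant spike at lag 4 indicates a seasonal period of 4.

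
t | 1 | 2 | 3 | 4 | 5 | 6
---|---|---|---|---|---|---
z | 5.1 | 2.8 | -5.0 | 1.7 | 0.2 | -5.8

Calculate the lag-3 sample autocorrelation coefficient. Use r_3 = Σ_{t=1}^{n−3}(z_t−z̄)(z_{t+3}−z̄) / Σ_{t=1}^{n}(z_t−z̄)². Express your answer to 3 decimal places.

0.400

Mean z̄ = (5.1 + 2.8 − 5.0 + 1.7 + 0.2 − 5.8)/6 = -0.1667
Deviations from mean: 5.2667, 2.9667, -4.8333, 1.8667, 0.3667, -5.6333
Σ(z_t−z̄)(z_{t+3}−z̄) = (9.8311) + (1.0878) + (27.2278) = 38.1467
Denominator Σ(z_t−z̄)² = 95.2533
r_3 = 38.1467 / 95.2533 = 0.400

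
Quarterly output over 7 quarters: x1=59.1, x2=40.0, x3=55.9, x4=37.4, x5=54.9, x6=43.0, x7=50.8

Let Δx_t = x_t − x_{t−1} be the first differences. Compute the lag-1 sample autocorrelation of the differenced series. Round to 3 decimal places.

First differences Δx: -19.1, 15.9, -18.5, 17.5, -11.9, 7.8
Mean of differences = -1.3833
Numerator Σ(Δx_t−Δx̄)(Δx_{t+1}−Δx̄) = -1220.4236
Denominator Σ(Δx_t−Δx̄)² = 1457.0883
r_1(Δx) = -1220.4236 / 1457.0883 = -0.838

-0.838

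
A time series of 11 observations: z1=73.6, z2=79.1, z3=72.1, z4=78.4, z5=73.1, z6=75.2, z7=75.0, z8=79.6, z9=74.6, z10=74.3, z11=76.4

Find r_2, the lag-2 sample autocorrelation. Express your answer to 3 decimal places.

Mean z̄ = (73.6 + 79.1 + 72.1 + 78.4 + 73.1 + 75.2 + 75.0 + 79.6 + 74.6 + 74.3 + 76.4)/11 = 75.5818
Numerator Σ_{t=1}^{9}(z_t−z̄)(z_{t+2}−z̄) = 18.9075
Denominator Σ(z_t−z̄)² = 62.4364
r_2 = 18.9075 / 62.4364 = 0.303

0.303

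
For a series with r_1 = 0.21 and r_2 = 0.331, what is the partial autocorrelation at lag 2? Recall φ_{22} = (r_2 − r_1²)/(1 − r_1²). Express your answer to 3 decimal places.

0.300

φ_{22} = (r_2 − r_1²) / (1 − r_1²)
r_1² = (0.21)² = 0.0441
Numerator = 0.331 − 0.0441 = 0.2869; denominator = 1 − 0.0441 = 0.9559
φ_{22} = 0.2869 / 0.9559 = 0.300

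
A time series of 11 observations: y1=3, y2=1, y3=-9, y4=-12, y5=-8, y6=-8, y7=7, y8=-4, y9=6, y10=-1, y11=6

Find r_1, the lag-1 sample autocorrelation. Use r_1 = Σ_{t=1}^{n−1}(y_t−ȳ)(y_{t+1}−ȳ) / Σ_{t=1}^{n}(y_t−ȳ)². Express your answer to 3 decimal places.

Mean ȳ = (3 + 1 − 9 − 12 − 8 − 8 + 7 − 4 + 6 − 1 + 6)/11 = -1.7273
Numerator Σ_{t=1}^{10}(y_t−ȳ)(y_{t+1}−ȳ) = 90.6529
Denominator Σ(y_t−ȳ)² = 468.1818
r_1 = 90.6529 / 468.1818 = 0.194

0.194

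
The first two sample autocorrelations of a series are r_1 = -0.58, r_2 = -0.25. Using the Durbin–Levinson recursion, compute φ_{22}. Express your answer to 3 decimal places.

φ_{22} = (r_2 − r_1²) / (1 − r_1²)
r_1² = (-0.58)² = 0.3364
Numerator = -0.25 − 0.3364 = -0.5864; denominator = 1 − 0.3364 = 0.6636
φ_{22} = -0.5864 / 0.6636 = -0.884

-0.884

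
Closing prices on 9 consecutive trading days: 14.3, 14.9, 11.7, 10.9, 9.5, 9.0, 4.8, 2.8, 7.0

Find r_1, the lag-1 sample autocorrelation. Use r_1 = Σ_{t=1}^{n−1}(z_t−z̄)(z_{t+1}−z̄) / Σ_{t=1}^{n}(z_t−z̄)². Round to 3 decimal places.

Mean z̄ = (14.3 + 14.9 + 11.7 + 10.9 + 9.5 + 9.0 + 4.8 + 2.8 + 7.0)/9 = 9.4333
Numerator Σ_{t=1}^{8}(z_t−z̄)(z_{t+1}−z̄) = 91.2722
Denominator Σ(z_t−z̄)² = 132.4400
r_1 = 91.2722 / 132.4400 = 0.689

0.689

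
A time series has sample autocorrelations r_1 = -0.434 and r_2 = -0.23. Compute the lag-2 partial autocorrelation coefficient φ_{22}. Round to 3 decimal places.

φ_{22} = (r_2 − r_1²) / (1 − r_1²)
r_1² = (-0.434)² = 0.188356
Numerator = -0.23 − 0.1884 = -0.4184; denominator = 1 − 0.1884 = 0.8116
φ_{22} = -0.4184 / 0.8116 = -0.515

-0.515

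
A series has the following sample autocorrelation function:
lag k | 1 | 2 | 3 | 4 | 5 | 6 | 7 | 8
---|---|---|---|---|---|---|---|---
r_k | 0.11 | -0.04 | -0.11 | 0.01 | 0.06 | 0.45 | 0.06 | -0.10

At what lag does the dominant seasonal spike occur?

6

The largest autocorrelation is r_6 = 0.45; the remaining lags stay at or below 0.11.
The dominant spike at lag 6 indicates a seasonal period of 6.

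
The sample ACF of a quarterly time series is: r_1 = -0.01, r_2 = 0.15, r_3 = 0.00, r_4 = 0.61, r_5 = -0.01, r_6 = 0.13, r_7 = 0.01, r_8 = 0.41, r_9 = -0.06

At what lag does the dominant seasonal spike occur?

4

The largest autocorrelation is r_4 = 0.61, with a weaker echo at lag 8 (0.41); the remaining lags stay at or below 0.15.
The dominant spike at lag 4 indicates a seasonal period of 4.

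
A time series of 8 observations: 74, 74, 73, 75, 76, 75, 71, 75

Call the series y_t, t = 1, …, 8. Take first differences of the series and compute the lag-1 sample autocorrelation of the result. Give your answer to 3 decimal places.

-0.324

First differences Δy: 0, -1, 2, 1, -1, -4, 4
Mean of differences = 0.1429
Numerator Σ(Δy_t−Δȳ)(Δy_{t+1}−Δȳ) = -12.5918
Denominator Σ(Δy_t−Δȳ)² = 38.8571
r_1(Δy) = -12.5918 / 38.8571 = -0.324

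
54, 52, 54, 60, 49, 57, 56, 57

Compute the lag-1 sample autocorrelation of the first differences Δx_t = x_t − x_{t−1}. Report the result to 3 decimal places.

-0.683

First differences Δx: -2, 2, 6, -11, 8, -1, 1
Mean of differences = 0.4286
Numerator Σ(Δx_t−Δx̄)(Δx_{t+1}−Δx̄) = -156.8980
Denominator Σ(Δx_t−Δx̄)² = 229.7143
r_1(Δx) = -156.8980 / 229.7143 = -0.683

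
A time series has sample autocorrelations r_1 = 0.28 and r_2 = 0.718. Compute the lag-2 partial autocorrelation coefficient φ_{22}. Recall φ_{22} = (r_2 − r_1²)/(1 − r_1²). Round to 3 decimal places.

φ_{22} = (r_2 − r_1²) / (1 − r_1²)
r_1² = (0.28)² = 0.0784
Numerator = 0.718 − 0.0784 = 0.6396; denominator = 1 − 0.0784 = 0.9216
φ_{22} = 0.6396 / 0.9216 = 0.694

0.694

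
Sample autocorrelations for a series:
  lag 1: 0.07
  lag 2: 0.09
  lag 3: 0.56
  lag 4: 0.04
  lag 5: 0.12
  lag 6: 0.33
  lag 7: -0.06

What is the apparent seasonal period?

3

The largest autocorrelation is r_3 = 0.56, with a weaker echo at lag 6 (0.33); the remaining lags stay at or below 0.12.
The dominant spike at lag 3 indicates a seasonal period of 3.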